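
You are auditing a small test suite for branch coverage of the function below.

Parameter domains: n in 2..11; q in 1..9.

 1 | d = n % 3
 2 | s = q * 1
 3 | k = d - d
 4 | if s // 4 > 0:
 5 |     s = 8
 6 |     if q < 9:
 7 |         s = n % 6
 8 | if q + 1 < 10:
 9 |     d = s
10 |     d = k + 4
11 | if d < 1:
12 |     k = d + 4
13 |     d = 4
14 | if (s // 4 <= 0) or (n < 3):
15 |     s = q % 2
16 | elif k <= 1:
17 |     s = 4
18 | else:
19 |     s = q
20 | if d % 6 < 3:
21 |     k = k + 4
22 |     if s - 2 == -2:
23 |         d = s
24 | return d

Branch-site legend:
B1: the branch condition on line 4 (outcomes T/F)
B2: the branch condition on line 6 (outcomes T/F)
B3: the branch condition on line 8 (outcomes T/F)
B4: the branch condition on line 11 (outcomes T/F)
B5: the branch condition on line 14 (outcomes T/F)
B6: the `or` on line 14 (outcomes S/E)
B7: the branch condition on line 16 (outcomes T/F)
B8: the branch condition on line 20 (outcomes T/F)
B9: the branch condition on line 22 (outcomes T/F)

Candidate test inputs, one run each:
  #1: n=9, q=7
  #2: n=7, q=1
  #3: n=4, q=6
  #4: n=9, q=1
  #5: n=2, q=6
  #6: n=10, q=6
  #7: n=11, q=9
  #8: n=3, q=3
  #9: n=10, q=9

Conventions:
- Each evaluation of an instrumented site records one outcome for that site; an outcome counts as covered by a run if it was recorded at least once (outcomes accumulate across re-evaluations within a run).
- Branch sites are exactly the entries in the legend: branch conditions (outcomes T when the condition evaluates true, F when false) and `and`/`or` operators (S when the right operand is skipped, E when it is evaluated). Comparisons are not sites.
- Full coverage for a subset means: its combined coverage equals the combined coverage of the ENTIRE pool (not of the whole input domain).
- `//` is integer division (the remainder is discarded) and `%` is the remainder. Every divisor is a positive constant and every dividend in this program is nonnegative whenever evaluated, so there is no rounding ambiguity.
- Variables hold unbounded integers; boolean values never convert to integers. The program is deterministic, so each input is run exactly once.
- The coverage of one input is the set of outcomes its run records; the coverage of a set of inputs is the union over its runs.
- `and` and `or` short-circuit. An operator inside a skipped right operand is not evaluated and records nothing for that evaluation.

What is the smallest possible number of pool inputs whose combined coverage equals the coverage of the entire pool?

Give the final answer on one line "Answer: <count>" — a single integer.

run #1 (n=9, q=7) runs B1->T, B2->T, B3->T, B4->F, B6->S, B5->T, B8->F; records B1=T, B2=T, B3=T, B4=F, B5=T, B6=S, B8=F
run #2 (n=7, q=1) runs B1->F, B3->T, B4->F, B6->S, B5->T, B8->F; records B1=F, B3=T, B4=F, B5=T, B6=S, B8=F
run #3 (n=4, q=6) runs B1->T, B2->T, B3->T, B4->F, B6->E, B5->F, B7->T, B8->F; records B1=T, B2=T, B3=T, B4=F, B5=F, B6=E, B7=T, B8=F
run #4 (n=9, q=1) runs B1->F, B3->T, B4->F, B6->S, B5->T, B8->F; records B1=F, B3=T, B4=F, B5=T, B6=S, B8=F
run #5 (n=2, q=6) runs B1->T, B2->T, B3->T, B4->F, B6->S, B5->T, B8->F; records B1=T, B2=T, B3=T, B4=F, B5=T, B6=S, B8=F
run #6 (n=10, q=6) runs B1->T, B2->T, B3->T, B4->F, B6->E, B5->F, B7->T, B8->F; records B1=T, B2=T, B3=T, B4=F, B5=F, B6=E, B7=T, B8=F
run #7 (n=11, q=9) runs B1->T, B2->F, B3->F, B4->F, B6->E, B5->F, B7->T, B8->T, B9->F; records B1=T, B2=F, B3=F, B4=F, B5=F, B6=E, B7=T, B8=T, B9=F
run #8 (n=3, q=3) runs B1->F, B3->T, B4->F, B6->S, B5->T, B8->F; records B1=F, B3=T, B4=F, B5=T, B6=S, B8=F
run #9 (n=10, q=9) runs B1->T, B2->F, B3->F, B4->F, B6->E, B5->F, B7->T, B8->T, B9->F; records B1=T, B2=F, B3=F, B4=F, B5=F, B6=E, B7=T, B8=T, B9=F
the full pool covers 15 outcomes: B1=T, B1=F, B2=T, B2=F, B3=T, B3=F, B4=F, B5=T, B5=F, B6=S, B6=E, B7=T, B8=T, B8=F, B9=F
every size-1 subset falls short of the 15 outcomes (best: 9/15)
every size-2 subset falls short of the 15 outcomes (best: 14/15)
size 3: inputs {1, 2, 7} cover all 15 outcomes, and no lexicographically smaller subset of this size does

Answer: 3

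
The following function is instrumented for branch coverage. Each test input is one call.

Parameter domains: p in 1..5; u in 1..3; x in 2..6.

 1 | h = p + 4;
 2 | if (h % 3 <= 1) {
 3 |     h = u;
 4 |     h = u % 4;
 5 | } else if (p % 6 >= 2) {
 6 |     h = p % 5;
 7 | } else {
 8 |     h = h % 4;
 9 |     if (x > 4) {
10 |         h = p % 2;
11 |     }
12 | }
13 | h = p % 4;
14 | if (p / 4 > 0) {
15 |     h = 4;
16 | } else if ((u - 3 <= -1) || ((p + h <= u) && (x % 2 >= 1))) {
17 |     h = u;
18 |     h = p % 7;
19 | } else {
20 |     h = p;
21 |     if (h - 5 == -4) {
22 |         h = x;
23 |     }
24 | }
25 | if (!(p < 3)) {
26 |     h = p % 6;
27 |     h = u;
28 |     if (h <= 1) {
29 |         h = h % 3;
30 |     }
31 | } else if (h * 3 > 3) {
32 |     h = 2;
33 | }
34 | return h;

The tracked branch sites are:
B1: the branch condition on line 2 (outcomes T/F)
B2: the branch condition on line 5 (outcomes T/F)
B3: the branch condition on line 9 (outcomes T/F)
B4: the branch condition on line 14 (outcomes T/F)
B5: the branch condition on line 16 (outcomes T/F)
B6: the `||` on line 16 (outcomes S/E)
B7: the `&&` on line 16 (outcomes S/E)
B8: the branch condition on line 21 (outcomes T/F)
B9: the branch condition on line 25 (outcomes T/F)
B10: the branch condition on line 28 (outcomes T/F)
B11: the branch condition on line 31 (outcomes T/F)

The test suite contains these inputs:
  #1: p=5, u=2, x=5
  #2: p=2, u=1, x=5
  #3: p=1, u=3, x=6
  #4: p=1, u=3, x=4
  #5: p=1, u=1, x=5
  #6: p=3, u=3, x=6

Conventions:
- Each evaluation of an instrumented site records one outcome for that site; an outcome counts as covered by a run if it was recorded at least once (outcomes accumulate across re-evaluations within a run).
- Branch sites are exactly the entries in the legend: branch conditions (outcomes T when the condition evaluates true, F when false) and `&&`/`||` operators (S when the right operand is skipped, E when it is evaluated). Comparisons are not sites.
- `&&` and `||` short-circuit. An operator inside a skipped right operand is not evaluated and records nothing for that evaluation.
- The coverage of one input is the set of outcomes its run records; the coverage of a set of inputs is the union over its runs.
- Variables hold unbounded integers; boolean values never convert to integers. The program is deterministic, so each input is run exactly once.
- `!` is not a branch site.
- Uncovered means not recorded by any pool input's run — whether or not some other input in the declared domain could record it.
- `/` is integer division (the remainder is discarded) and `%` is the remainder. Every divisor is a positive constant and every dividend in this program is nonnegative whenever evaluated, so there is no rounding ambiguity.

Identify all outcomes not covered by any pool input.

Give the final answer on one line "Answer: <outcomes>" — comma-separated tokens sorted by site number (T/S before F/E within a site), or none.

input #1, p=5, u=2, x=5: events B1->T, B4->T, B9->T, B10->F; outcomes B1=T, B4=T, B9=T, B10=F
input #2, p=2, u=1, x=5: events B1->T, B4->F, B6->S, B5->T, B9->F, B11->T; outcomes B1=T, B4=F, B5=T, B6=S, B9=F, B11=T
input #3, p=1, u=3, x=6: events B1->F, B2->F, B3->T, B4->F, B6->E, B7->E, B5->F, B8->T, B9->F, B11->T; outcomes B1=F, B2=F, B3=T, B4=F, B5=F, B6=E, B7=E, B8=T, B9=F, B11=T
input #4, p=1, u=3, x=4: events B1->F, B2->F, B3->F, B4->F, B6->E, B7->E, B5->F, B8->T, B9->F, B11->T; outcomes B1=F, B2=F, B3=F, B4=F, B5=F, B6=E, B7=E, B8=T, B9=F, B11=T
input #5, p=1, u=1, x=5: events B1->F, B2->F, B3->T, B4->F, B6->S, B5->T, B9->F, B11->F; outcomes B1=F, B2=F, B3=T, B4=F, B5=T, B6=S, B9=F, B11=F
input #6, p=3, u=3, x=6: events B1->T, B4->F, B6->E, B7->S, B5->F, B8->F, B9->T, B10->F; outcomes B1=T, B4=F, B5=F, B6=E, B7=S, B8=F, B9=T, B10=F
union over the pool: B1=T, B1=F, B2=F, B3=T, B3=F, B4=T, B4=F, B5=T, B5=F, B6=S, B6=E, B7=S, B7=E, B8=T, B8=F, B9=T, B9=F, B10=F, B11=T, B11=F
uncovered (2 of 22): B2=T, B10=T

Answer: B2=T, B10=T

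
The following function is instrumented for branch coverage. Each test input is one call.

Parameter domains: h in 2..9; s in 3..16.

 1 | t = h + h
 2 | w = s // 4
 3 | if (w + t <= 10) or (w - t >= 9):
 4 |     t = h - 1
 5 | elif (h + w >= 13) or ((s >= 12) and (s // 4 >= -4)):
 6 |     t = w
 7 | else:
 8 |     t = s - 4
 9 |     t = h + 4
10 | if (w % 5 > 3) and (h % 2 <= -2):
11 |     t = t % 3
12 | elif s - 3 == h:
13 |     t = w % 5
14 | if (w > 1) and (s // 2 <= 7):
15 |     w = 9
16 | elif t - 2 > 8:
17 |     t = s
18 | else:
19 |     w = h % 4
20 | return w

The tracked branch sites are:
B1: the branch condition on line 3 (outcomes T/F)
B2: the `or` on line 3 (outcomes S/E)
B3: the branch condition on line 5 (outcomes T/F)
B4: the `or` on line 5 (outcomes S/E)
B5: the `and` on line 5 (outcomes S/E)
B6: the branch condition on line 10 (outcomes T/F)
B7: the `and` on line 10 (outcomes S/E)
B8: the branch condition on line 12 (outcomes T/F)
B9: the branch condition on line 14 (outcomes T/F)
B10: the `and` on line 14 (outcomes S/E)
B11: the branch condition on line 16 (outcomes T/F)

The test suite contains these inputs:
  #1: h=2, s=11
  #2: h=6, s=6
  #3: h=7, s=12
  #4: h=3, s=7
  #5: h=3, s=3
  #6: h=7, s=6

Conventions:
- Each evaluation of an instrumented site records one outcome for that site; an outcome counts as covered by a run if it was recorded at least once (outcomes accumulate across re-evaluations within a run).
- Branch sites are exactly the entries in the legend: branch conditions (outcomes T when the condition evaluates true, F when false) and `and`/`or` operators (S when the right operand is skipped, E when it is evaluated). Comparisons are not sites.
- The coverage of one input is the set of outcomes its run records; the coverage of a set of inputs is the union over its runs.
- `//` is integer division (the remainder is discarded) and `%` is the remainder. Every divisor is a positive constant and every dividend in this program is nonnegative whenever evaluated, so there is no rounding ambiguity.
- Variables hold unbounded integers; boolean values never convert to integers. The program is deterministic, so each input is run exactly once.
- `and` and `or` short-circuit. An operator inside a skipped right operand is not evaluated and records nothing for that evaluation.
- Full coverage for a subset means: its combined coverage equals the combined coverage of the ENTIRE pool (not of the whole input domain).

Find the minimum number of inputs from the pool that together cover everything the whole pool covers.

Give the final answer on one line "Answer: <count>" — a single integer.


#1 (h=2, s=11) -> B2->S, B1->T, B7->S, B6->F, B8->F, B10->E, B9->T; covered: B1=T, B2=S, B6=F, B7=S, B8=F, B9=T, B10=E
#2 (h=6, s=6) -> B2->E, B1->F, B4->E, B5->S, B3->F, B7->S, B6->F, B8->F, B10->S, B9->F, B11->F; covered: B1=F, B2=E, B3=F, B4=E, B5=S, B6=F, B7=S, B8=F, B9=F, B10=S, B11=F
#3 (h=7, s=12) -> B2->E, B1->F, B4->E, B5->E, B3->T, B7->S, B6->F, B8->F, B10->E, B9->T; covered: B1=F, B2=E, B3=T, B4=E, B5=E, B6=F, B7=S, B8=F, B9=T, B10=E
#4 (h=3, s=7) -> B2->S, B1->T, B7->S, B6->F, B8->F, B10->S, B9->F, B11->F; covered: B1=T, B2=S, B6=F, B7=S, B8=F, B9=F, B10=S, B11=F
#5 (h=3, s=3) -> B2->S, B1->T, B7->S, B6->F, B8->F, B10->S, B9->F, B11->F; covered: B1=T, B2=S, B6=F, B7=S, B8=F, B9=F, B10=S, B11=F
#6 (h=7, s=6) -> B2->E, B1->F, B4->E, B5->S, B3->F, B7->S, B6->F, B8->F, B10->S, B9->F, B11->T; covered: B1=F, B2=E, B3=F, B4=E, B5=S, B6=F, B7=S, B8=F, B9=F, B10=S, B11=T
the full pool covers 18 outcomes: B1=T, B1=F, B2=S, B2=E, B3=T, B3=F, B4=E, B5=S, B5=E, B6=F, B7=S, B8=F, B9=T, B9=F, B10=S, B10=E, B11=T, B11=F
checked all size-1 subsets: none covers 18 outcomes (max 11/18)
checked all size-2 subsets: none covers 18 outcomes (max 15/18)
the canonical winner is {3, 4, 6}: size 3, full 18-outcome coverage, earliest index list among size-3 covers
Answer: 3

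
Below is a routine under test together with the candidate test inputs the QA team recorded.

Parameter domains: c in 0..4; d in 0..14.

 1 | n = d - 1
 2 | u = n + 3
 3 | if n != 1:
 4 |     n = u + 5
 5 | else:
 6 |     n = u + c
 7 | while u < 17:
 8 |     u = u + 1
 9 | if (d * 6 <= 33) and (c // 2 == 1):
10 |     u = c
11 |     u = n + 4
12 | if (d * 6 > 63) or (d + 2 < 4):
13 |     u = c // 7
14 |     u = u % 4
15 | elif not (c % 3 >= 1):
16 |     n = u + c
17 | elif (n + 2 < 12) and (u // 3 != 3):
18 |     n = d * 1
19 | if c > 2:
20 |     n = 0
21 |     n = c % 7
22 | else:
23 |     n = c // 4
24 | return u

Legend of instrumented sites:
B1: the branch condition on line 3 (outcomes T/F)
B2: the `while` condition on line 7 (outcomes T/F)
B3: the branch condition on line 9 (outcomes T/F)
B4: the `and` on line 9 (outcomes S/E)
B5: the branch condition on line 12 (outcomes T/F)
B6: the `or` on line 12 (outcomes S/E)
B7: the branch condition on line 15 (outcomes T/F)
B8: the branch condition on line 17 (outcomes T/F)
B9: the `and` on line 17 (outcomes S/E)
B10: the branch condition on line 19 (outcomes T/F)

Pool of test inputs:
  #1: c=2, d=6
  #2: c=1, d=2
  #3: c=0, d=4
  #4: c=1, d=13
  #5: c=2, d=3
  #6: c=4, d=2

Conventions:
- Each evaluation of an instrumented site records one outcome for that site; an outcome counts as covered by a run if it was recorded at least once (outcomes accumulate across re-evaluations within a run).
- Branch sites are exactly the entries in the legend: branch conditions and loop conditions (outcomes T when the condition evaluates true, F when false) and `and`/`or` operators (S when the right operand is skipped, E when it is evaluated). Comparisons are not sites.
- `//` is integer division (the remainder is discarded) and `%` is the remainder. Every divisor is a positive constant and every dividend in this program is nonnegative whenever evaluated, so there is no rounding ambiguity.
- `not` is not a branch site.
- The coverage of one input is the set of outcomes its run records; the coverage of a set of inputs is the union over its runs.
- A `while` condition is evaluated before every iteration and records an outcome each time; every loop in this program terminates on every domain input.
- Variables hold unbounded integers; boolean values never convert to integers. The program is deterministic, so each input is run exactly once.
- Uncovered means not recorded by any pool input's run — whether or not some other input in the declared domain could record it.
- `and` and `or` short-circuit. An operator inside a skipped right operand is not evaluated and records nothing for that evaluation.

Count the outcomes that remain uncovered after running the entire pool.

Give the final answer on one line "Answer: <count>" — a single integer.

input #1 (c=2, d=6): events B1->T, B2->T, B2->T, B2->T, B2->T, B2->T, B2->T, B2->T, B2->T, B2->T, B2->F, B4->S, B3->F, B6->E, ...; covers B1=T, B2=T, B2=F, B3=F, B4=S, B5=F, B6=E, B7=F, B8=F, B9=S, B10=F
input #2 (c=1, d=2): events B1->F, B2->T, B2->T, B2->T, B2->T, B2->T, B2->T, B2->T, B2->T, B2->T, B2->T, B2->T, B2->T, B2->T, ...; covers B1=F, B2=T, B2=F, B3=F, B4=E, B5=F, B6=E, B7=F, B8=T, B9=E, B10=F
input #3 (c=0, d=4): events B1->T, B2->T, B2->T, B2->T, B2->T, B2->T, B2->T, B2->T, B2->T, B2->T, B2->T, B2->T, B2->F, B4->E, ...; covers B1=T, B2=T, B2=F, B3=F, B4=E, B5=F, B6=E, B7=T, B10=F
input #4 (c=1, d=13): events B1->T, B2->T, B2->T, B2->F, B4->S, B3->F, B6->S, B5->T, B10->F; covers B1=T, B2=T, B2=F, B3=F, B4=S, B5=T, B6=S, B10=F
input #5 (c=2, d=3): events B1->T, B2->T, B2->T, B2->T, B2->T, B2->T, B2->T, B2->T, B2->T, B2->T, B2->T, B2->T, B2->T, B2->F, ...; covers B1=T, B2=T, B2=F, B3=T, B4=E, B5=F, B6=E, B7=F, B8=F, B9=S, B10=F
input #6 (c=4, d=2): events B1->F, B2->T, B2->T, B2->T, B2->T, B2->T, B2->T, B2->T, B2->T, B2->T, B2->T, B2->T, B2->T, B2->T, ...; covers B1=F, B2=T, B2=F, B3=F, B4=E, B5=F, B6=E, B7=F, B8=T, B9=E, B10=T
union over the pool: B1=T, B1=F, B2=T, B2=F, B3=T, B3=F, B4=S, B4=E, B5=T, B5=F, B6=S, B6=E, B7=T, B7=F, B8=T, B8=F, B9=S, B9=E, B10=T, B10=F
uncovered (0 of 20): none

Answer: 0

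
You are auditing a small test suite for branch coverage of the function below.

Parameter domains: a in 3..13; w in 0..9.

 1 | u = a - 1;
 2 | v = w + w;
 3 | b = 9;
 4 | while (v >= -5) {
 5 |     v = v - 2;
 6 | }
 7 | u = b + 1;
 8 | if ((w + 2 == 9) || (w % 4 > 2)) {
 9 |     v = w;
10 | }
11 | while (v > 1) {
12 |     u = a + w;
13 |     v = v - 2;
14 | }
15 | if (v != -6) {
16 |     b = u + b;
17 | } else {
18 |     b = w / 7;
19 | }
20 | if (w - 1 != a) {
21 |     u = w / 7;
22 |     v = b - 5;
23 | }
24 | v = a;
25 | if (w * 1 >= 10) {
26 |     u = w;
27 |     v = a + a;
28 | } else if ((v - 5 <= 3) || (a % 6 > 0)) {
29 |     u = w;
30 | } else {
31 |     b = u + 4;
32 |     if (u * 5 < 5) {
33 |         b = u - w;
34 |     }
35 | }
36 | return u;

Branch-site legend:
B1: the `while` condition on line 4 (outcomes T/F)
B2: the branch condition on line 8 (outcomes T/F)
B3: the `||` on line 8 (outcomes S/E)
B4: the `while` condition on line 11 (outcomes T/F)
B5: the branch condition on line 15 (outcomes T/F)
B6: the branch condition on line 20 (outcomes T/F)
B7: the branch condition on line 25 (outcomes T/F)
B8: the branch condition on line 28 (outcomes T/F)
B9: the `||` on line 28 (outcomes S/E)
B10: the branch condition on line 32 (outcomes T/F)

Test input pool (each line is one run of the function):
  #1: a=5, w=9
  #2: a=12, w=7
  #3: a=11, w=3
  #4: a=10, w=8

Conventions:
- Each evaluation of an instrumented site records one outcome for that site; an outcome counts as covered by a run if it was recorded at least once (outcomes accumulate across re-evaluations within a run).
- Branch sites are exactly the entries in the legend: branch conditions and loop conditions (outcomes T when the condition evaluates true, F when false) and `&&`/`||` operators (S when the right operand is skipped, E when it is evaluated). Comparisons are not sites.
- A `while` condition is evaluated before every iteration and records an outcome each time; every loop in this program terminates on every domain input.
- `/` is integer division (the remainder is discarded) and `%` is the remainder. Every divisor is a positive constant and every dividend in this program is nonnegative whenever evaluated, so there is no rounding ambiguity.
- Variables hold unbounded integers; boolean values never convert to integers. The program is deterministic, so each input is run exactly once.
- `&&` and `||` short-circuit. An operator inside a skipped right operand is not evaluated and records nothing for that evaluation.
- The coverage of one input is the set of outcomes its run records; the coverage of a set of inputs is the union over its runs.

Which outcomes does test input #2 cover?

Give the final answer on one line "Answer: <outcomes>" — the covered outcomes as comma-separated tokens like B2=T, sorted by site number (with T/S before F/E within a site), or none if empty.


Simulating input #2 (a=12, w=7) step by step:
  B1->T, B1->T, B1->T, B1->T, B1->T, B1->T, B1->T, B1->T, B1->T, B1->T
  B1->F, B3->S, B2->T, B4->T, B4->T, B4->T, B4->F, B5->T, B6->T, B7->F
  B9->E, B8->F, B10->F
distinct outcomes covered: B1=T, B1=F, B2=T, B3=S, B4=T, B4=F, B5=T, B6=T, B7=F, B8=F, B9=E, B10=F
Answer: B1=T, B1=F, B2=T, B3=S, B4=T, B4=F, B5=T, B6=T, B7=F, B8=F, B9=E, B10=F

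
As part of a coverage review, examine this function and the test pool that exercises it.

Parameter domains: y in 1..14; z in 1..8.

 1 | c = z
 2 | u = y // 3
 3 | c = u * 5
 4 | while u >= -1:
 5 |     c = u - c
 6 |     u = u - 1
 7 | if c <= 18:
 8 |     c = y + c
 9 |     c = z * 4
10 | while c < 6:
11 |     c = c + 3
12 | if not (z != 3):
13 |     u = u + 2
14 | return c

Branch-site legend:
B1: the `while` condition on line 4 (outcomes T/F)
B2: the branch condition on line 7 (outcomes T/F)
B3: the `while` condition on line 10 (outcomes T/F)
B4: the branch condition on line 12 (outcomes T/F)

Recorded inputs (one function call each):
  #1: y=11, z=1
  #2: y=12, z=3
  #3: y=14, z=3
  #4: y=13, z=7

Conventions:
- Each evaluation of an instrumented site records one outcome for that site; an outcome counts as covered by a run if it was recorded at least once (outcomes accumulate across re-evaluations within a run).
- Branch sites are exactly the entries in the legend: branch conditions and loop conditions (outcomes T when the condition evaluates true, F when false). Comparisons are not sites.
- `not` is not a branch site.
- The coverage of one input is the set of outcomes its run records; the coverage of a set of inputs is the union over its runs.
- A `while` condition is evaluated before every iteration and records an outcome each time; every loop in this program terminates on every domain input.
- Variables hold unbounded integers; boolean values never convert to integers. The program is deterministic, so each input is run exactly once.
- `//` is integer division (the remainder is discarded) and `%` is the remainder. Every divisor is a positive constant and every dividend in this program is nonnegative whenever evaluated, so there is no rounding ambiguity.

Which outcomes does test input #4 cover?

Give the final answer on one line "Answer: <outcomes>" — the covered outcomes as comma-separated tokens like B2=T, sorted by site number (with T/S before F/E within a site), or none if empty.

Simulating input #4 (y=13, z=7) step by step:
  B1->T, B1->T, B1->T, B1->T, B1->T, B1->T, B1->F, B2->T, B3->F, B4->F
collecting distinct outcomes: B1=T, B1=F, B2=T, B3=F, B4=F

Answer: B1=T, B1=F, B2=T, B3=F, B4=F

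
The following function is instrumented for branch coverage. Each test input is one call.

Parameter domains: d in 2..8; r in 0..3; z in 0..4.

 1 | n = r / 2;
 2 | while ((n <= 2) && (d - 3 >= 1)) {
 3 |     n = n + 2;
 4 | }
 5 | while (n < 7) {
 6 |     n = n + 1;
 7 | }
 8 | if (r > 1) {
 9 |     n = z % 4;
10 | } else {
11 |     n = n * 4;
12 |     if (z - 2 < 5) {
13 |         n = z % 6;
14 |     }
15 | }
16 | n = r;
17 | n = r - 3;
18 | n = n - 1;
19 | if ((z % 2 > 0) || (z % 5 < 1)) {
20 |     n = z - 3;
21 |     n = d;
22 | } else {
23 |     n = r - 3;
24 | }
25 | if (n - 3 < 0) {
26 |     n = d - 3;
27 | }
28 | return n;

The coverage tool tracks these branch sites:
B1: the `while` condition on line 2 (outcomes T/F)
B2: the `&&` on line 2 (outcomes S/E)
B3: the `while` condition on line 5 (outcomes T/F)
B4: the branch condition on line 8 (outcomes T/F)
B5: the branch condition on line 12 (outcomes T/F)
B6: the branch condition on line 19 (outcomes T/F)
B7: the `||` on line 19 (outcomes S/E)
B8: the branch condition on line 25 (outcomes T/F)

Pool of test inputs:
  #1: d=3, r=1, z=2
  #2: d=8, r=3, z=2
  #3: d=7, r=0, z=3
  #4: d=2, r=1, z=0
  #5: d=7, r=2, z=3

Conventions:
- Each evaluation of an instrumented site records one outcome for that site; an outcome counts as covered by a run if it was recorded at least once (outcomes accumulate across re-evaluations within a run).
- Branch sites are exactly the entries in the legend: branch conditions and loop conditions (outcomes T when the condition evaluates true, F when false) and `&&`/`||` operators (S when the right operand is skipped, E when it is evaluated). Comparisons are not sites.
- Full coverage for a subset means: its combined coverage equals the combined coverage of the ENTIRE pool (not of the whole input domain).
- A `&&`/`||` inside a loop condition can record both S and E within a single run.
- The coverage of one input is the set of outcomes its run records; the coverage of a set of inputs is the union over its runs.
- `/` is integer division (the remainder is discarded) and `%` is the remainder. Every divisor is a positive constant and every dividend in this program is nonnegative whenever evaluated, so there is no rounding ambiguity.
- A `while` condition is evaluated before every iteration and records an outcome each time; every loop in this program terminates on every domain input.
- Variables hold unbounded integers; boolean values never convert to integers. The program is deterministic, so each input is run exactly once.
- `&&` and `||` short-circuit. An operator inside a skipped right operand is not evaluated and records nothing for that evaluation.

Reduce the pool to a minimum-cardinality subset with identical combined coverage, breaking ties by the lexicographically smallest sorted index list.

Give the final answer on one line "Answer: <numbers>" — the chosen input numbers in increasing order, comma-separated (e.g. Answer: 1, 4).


#1 (d=3, r=1, z=2) -> covered: B1=F, B2=E, B3=T, B3=F, B4=F, B5=T, B6=F, B7=E, B8=T
#2 (d=8, r=3, z=2) -> covered: B1=T, B1=F, B2=S, B2=E, B3=T, B3=F, B4=T, B6=F, B7=E, B8=T
#3 (d=7, r=0, z=3) -> covered: B1=T, B1=F, B2=S, B2=E, B3=T, B3=F, B4=F, B5=T, B6=T, B7=S, B8=F
#4 (d=2, r=1, z=0) -> covered: B1=F, B2=E, B3=T, B3=F, B4=F, B5=T, B6=T, B7=E, B8=T
#5 (d=7, r=2, z=3) -> covered: B1=T, B1=F, B2=S, B2=E, B3=T, B3=F, B4=T, B6=T, B7=S, B8=F
the full pool covers 15 outcomes: B1=T, B1=F, B2=S, B2=E, B3=T, B3=F, B4=T, B4=F, B5=T, B6=T, B6=F, B7=S, B7=E, B8=T, B8=F
checked all size-1 subsets: none covers 15 outcomes (max 11/15)
size 2: inputs {1, 5} cover all 15 outcomes, and no lexicographically smaller subset of this size does
Answer: 1, 5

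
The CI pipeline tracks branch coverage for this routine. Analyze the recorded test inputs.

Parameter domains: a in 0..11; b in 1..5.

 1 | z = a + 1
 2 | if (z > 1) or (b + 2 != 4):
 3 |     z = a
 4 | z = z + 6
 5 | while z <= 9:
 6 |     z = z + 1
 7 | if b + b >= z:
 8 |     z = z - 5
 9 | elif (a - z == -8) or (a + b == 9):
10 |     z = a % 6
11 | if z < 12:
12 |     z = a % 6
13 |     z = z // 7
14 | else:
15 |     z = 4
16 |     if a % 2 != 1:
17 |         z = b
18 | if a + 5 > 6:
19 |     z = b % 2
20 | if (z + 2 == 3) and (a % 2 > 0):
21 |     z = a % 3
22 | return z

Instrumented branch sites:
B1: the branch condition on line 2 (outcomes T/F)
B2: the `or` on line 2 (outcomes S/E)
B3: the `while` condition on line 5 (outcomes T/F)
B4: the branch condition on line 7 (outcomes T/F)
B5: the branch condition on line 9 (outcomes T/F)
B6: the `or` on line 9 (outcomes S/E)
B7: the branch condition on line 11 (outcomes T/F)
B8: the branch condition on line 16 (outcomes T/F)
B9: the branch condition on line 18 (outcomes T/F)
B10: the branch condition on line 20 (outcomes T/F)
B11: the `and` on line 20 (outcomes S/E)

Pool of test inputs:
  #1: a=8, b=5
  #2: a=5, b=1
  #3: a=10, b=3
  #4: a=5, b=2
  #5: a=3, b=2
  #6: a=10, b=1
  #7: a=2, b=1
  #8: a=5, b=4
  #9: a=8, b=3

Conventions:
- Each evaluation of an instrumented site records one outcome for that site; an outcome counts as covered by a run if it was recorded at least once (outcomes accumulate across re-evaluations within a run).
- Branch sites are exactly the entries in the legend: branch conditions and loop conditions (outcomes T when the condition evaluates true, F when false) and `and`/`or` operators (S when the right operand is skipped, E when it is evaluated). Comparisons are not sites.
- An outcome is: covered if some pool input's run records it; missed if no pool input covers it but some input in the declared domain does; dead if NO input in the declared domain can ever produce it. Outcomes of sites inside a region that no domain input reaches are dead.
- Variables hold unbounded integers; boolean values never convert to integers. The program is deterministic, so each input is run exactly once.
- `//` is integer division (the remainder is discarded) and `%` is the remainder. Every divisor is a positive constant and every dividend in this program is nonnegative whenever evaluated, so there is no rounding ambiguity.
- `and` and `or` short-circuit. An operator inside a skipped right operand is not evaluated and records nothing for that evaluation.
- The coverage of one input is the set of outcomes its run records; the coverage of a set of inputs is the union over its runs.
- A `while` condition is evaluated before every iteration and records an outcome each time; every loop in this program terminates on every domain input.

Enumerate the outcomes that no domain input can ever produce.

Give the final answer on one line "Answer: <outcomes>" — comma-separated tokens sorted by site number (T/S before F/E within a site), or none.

checking every outcome against all 60 domain inputs:
  reachable outcomes have witnesses, e.g. B1=T (e.g. a=0, b=1), B1=F (e.g. a=0, b=2), B2=S (e.g. a=1, b=1), B2=E (e.g. a=0, b=1)

Answer: none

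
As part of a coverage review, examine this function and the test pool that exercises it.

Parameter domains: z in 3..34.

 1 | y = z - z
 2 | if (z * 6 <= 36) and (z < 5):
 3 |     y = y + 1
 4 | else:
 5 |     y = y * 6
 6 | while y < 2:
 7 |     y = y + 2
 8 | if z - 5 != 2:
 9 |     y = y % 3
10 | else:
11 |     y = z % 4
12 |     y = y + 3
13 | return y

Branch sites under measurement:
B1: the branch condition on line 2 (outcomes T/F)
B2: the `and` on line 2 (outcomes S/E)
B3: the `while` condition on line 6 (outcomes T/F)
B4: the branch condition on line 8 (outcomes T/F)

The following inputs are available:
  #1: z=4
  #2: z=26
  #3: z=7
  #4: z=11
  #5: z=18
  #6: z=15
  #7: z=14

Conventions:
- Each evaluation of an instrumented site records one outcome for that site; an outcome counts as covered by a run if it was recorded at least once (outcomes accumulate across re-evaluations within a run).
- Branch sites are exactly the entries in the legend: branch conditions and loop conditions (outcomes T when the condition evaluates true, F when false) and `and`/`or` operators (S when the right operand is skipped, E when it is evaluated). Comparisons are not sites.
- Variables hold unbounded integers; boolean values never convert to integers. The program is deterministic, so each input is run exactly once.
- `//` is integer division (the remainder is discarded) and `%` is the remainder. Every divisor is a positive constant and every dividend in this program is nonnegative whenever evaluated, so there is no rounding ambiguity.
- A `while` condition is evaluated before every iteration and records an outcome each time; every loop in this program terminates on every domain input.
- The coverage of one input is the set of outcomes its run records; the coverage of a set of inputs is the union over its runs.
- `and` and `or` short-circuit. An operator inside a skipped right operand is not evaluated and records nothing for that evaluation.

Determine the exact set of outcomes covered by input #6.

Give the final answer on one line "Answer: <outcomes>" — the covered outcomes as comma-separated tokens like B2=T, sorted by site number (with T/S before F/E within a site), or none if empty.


Event log for input #6 (z=15):
  B2->S, B1->F, B3->T, B3->F, B4->T
deduplicating events, the covered set is: B1=F, B2=S, B3=T, B3=F, B4=T
Answer: B1=F, B2=S, B3=T, B3=F, B4=T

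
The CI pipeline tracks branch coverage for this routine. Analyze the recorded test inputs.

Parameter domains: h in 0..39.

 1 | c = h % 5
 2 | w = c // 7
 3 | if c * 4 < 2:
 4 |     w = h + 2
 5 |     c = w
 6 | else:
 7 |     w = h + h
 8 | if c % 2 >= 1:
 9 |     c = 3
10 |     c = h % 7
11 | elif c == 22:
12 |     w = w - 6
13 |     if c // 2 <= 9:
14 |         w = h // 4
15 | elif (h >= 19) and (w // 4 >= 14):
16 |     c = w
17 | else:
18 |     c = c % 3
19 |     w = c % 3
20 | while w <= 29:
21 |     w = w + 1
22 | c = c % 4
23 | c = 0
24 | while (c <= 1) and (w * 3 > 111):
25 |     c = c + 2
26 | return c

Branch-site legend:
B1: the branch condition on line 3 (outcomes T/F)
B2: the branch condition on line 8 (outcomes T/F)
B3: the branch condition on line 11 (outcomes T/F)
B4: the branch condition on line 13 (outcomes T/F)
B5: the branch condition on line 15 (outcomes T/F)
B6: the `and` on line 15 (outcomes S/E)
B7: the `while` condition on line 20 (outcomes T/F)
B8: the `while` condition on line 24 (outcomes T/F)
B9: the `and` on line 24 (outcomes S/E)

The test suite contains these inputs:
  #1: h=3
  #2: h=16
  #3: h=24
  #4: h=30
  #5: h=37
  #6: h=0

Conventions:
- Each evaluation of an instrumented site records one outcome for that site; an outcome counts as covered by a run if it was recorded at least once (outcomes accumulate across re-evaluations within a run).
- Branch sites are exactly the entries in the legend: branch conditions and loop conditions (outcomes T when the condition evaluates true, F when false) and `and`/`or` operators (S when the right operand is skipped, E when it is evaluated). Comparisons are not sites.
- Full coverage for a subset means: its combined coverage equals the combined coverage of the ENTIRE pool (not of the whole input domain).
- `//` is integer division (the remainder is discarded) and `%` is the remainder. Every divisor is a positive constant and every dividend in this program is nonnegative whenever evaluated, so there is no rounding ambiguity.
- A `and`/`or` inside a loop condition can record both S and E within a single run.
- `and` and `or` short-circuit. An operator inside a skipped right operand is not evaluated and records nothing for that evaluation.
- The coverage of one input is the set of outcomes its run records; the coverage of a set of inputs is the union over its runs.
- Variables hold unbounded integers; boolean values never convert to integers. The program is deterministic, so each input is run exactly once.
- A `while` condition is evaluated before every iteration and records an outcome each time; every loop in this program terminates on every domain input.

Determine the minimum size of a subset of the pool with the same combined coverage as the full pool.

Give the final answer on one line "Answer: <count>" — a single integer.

input #1 (h=3): events B1->F, B2->T, B7->T, B7->T, B7->T, B7->T, B7->T, B7->T, B7->T, B7->T, B7->T, B7->T, B7->T, B7->T, ...; covers B1=F, B2=T, B7=T, B7=F, B8=F, B9=E
input #2 (h=16): events B1->F, B2->T, B7->F, B9->E, B8->F; covers B1=F, B2=T, B7=F, B8=F, B9=E
input #3 (h=24): events B1->F, B2->F, B3->F, B6->E, B5->F, B7->T, B7->T, B7->T, B7->T, B7->T, B7->T, B7->T, B7->T, B7->T, ...; covers B1=F, B2=F, B3=F, B5=F, B6=E, B7=T, B7=F, B8=F, B9=E
input #4 (h=30): events B1->T, B2->F, B3->F, B6->E, B5->F, B7->T, B7->T, B7->T, B7->T, B7->T, B7->T, B7->T, B7->T, B7->T, ...; covers B1=T, B2=F, B3=F, B5=F, B6=E, B7=T, B7=F, B8=F, B9=E
input #5 (h=37): events B1->F, B2->F, B3->F, B6->E, B5->T, B7->F, B9->E, B8->T, B9->S, B8->F; covers B1=F, B2=F, B3=F, B5=T, B6=E, B7=F, B8=T, B8=F, B9=S, B9=E
input #6 (h=0): events B1->T, B2->F, B3->F, B6->S, B5->F, B7->T, B7->T, B7->T, B7->T, B7->T, B7->T, B7->T, B7->T, B7->T, ...; covers B1=T, B2=F, B3=F, B5=F, B6=S, B7=T, B7=F, B8=F, B9=E
together the pool reaches 15 outcomes: B1=T, B1=F, B2=T, B2=F, B3=F, B5=T, B5=F, B6=S, B6=E, B7=T, B7=F, B8=T, B8=F, B9=S, B9=E
size 1 is not enough: best union over all size-1 subsets is 10/15
size 2 is not enough: best union over all size-2 subsets is 14/15
inputs {1, 5, 6} (size 3) cover everything; no size-3 subset with a lexicographically smaller index list covers all 15

Answer: 3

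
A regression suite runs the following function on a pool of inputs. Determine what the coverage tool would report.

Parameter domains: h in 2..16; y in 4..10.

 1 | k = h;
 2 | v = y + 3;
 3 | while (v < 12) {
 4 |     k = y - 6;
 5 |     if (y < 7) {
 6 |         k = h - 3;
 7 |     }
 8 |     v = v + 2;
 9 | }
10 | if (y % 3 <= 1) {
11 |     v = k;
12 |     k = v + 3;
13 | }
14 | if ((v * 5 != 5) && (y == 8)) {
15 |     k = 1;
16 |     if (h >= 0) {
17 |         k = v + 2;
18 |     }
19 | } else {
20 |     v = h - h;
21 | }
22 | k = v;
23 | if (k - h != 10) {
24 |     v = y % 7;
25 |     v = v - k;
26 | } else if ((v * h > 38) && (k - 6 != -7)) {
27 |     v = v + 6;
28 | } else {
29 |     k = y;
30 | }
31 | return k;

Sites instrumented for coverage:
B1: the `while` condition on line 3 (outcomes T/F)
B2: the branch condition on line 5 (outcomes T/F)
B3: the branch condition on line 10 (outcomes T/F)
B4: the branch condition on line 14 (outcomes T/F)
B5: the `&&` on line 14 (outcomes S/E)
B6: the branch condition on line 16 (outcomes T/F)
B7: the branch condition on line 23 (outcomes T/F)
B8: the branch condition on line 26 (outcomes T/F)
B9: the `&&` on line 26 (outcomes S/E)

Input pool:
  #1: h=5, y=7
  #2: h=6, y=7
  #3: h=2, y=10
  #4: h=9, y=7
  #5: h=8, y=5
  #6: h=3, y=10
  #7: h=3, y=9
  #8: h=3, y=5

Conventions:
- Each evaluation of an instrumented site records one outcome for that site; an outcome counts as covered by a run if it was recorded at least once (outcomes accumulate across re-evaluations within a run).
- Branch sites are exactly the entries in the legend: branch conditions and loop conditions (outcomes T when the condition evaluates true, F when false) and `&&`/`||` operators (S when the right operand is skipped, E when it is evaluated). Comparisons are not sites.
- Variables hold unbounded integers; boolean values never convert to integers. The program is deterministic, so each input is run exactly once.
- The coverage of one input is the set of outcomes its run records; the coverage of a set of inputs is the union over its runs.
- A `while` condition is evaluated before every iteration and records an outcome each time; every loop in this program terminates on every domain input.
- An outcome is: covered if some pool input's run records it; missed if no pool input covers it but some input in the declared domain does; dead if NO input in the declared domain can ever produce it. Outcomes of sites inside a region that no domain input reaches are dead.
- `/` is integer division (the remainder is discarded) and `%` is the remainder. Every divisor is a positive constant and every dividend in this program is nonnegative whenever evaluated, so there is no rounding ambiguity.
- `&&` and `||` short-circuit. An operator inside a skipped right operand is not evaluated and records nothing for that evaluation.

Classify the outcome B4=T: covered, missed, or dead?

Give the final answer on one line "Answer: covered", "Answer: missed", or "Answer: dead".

no pool input records B4=T
but domain input (h=2, y=8) does record it -> reachable, so missed

Answer: missed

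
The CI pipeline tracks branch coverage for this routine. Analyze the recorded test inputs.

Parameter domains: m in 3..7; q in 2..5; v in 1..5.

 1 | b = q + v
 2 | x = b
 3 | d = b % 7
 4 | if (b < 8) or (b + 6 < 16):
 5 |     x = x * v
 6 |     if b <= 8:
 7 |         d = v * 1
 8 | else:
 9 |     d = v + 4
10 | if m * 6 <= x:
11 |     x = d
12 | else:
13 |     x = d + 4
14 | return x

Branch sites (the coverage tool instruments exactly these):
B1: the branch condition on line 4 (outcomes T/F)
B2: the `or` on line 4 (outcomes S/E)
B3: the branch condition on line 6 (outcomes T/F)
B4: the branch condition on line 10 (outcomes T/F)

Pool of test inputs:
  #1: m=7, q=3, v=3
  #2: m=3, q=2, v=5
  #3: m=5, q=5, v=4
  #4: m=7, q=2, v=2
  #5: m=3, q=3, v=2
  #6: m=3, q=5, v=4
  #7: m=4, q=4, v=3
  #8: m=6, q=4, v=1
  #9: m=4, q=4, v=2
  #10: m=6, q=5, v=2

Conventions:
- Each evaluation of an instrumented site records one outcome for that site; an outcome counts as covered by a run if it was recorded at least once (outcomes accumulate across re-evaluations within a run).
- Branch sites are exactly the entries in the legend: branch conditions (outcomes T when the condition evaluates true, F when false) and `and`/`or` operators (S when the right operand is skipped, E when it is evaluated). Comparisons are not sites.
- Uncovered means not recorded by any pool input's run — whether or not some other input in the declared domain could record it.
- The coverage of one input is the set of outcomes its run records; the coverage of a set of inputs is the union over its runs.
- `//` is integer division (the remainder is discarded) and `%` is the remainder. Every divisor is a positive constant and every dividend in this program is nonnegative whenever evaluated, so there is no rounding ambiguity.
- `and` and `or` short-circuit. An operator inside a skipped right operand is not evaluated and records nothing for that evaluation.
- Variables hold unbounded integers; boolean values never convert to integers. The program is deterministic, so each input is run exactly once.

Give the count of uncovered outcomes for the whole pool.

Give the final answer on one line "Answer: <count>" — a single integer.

test 1 (m=7, q=3, v=3) fires B2->S, B1->T, B3->T, B4->F; hits B1=T, B2=S, B3=T, B4=F
test 2 (m=3, q=2, v=5) fires B2->S, B1->T, B3->T, B4->T; hits B1=T, B2=S, B3=T, B4=T
test 3 (m=5, q=5, v=4) fires B2->E, B1->T, B3->F, B4->T; hits B1=T, B2=E, B3=F, B4=T
test 4 (m=7, q=2, v=2) fires B2->S, B1->T, B3->T, B4->F; hits B1=T, B2=S, B3=T, B4=F
test 5 (m=3, q=3, v=2) fires B2->S, B1->T, B3->T, B4->F; hits B1=T, B2=S, B3=T, B4=F
test 6 (m=3, q=5, v=4) fires B2->E, B1->T, B3->F, B4->T; hits B1=T, B2=E, B3=F, B4=T
test 7 (m=4, q=4, v=3) fires B2->S, B1->T, B3->T, B4->F; hits B1=T, B2=S, B3=T, B4=F
test 8 (m=6, q=4, v=1) fires B2->S, B1->T, B3->T, B4->F; hits B1=T, B2=S, B3=T, B4=F
test 9 (m=4, q=4, v=2) fires B2->S, B1->T, B3->T, B4->F; hits B1=T, B2=S, B3=T, B4=F
test 10 (m=6, q=5, v=2) fires B2->S, B1->T, B3->T, B4->F; hits B1=T, B2=S, B3=T, B4=F
union over the pool: B1=T, B2=S, B2=E, B3=T, B3=F, B4=T, B4=F
uncovered (1 of 8): B1=F

Answer: 1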